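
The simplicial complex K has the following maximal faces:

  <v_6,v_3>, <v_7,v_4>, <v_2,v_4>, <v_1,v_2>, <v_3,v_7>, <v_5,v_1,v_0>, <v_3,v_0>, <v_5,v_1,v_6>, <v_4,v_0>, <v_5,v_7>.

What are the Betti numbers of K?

Order the vertices as v_0 < v_1 < v_2 < v_3 < v_4 < v_5 < v_6 < v_7. Listing each simplex with vertices in this order, K has dimension 2 with simplices:

  0-simplices (8): [v_0], [v_1], [v_2], [v_3], [v_4], [v_5], [v_6], [v_7]
  1-simplices (13): [v_0,v_1], [v_0,v_3], [v_0,v_4], [v_0,v_5], [v_1,v_2], [v_1,v_5], [v_1,v_6], [v_2,v_4], [v_3,v_6], [v_3,v_7], [v_4,v_7], [v_5,v_6], [v_5,v_7]
  2-simplices (2): [v_0,v_1,v_5], [v_1,v_5,v_6]

giving chain groups C_0 ≅ Z^8, C_1 ≅ Z^13, C_2 ≅ Z^2.

Boundary ∂_1: C_1 → C_0 maps an edge to its endpoints' difference, ∂[p,q] = q − p.
The 8×13 boundary matrix has rank 7 and Smith normal form diag(1,1,1,1,1,1,1).

∂_2: C_2 → C_1 acts by ∂[p,q,r] = [q,r] − [p,r] + [p,q]. For instance
  ∂[v_0,v_1,v_5] = [v_1,v_5] − [v_0,v_5] + [v_0,v_1],
  ∂[v_1,v_5,v_6] = [v_5,v_6] − [v_1,v_6] + [v_1,v_5].
As a 13×2 matrix over Z this has rank 2, with invariant factors (1,1).

Computing H_k = (kernel of ∂_k) / (image of ∂_{k+1}):

  H_0: rank C_0 − rank ∂_1 = 8 − 7 = 1, and the invariant factors of ∂_1 are all 1, so H_0 ≅ Z.
  H_1: rank ker ∂_1 − rank ∂_2 = (13 − 7) − 2 = 4, and the invariant factors of ∂_2 are all 1, so H_1 ≅ Z^4.
  H_2: rank ker ∂_2 − rank ∂_3 = (2 − 2) − 0 = 0, and there is no ∂_3, so H_2 ≅ 0.

As a check, the Euler characteristic is 8 − 13 + 2 = -3, which agrees with 1 − 4 + 0 = -3.

Hence the Betti numbers are b_0 = 1, b_1 = 4, b_2 = 0.

b_0 = 1, b_1 = 4, b_2 = 0.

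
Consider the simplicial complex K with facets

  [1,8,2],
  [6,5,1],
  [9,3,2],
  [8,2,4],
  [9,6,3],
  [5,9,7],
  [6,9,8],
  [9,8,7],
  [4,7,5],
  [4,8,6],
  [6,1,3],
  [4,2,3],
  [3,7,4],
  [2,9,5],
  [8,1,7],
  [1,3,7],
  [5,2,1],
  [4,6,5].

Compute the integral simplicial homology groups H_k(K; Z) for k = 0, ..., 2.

H_0 = Z,  H_1 = Z^2,  H_2 = Z.

Fix the vertex order 1 < 2 < 3 < 4 < 5 < 6 < 7 < 8 < 9 and write every simplex with vertices in increasing order. Then dim K = 2 and the simplices of K are:

  0-simplices (9): [1], [2], [3], [4], [5], [6], [7], [8], [9]
  1-simplices (27): (27 of them)
  2-simplices (18): [1,2,5], [1,2,8], [1,3,6], [1,3,7], [1,5,6], [1,7,8], [2,3,4], [2,3,9], [2,4,8], [2,5,9], [3,4,7], [3,6,9], [4,5,6], [4,5,7], [4,6,8], [5,7,9], [6,8,9], [7,8,9]

Hence C_0 ≅ Z^9, C_1 ≅ Z^27, C_2 ≅ Z^18.

The boundary map ∂_1: C_1 → C_0 is given by ∂[p,q] = [q] − [p]. For instance
  ∂[1,2] = [2] − [1].
This gives a 9×27 integer matrix of rank 8; reducing to Smith normal form yields diagonal entries (1,1,1,1,1,1,1,1).

∂_2: C_2 → C_1 sends each 2-simplex [p,q,r] to [q,r] − [p,r] + [p,q]. For instance
  ∂[5,7,9] = [7,9] − [5,9] + [5,7],
  ∂[1,3,7] = [3,7] − [1,7] + [1,3].
As a 27×18 matrix over Z this has rank 17, with invariant factors (1,1,1,1,1,1,1,1,1,1,1,1,1,1,1,1,1).

Now H_k = ker ∂_k / im ∂_{k+1}, so:

  H_0: rank C_0 − rank ∂_1 = 9 − 8 = 1, and the invariant factors of ∂_1 are all 1, so H_0 = Z.
  H_1: rank ker ∂_1 − rank ∂_2 = (27 − 8) − 17 = 2, and the invariant factors of ∂_2 are all 1, so H_1 = Z^2.
  H_2: rank ker ∂_2 − rank ∂_3 = (18 − 17) − 0 = 1, and there is no ∂_3, so H_2 = Z.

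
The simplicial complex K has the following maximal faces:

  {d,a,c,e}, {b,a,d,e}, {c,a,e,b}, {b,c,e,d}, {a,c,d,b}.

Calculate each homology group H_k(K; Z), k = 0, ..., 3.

H_0 ≅ Z,  H_1 = 0,  H_2 = 0,  H_3 ≅ Z.

K has 5 vertices, 10 edges, 10 triangles, 5 3-simplices.
rank ∂_0 = 0, rank ∂_1 = 4 ⇒ b_0 = 5 − 0 − 4 = 1; all invariant factors of ∂_1 are 1 so no torsion. So H_0 ≅ Z.
rank ∂_1 = 4, rank ∂_2 = 6 ⇒ b_1 = 10 − 4 − 6 = 0; all invariant factors of ∂_2 are 1 so no torsion. So H_1 ≅ 0.
rank ∂_2 = 6, rank ∂_3 = 4 ⇒ b_2 = 10 − 6 − 4 = 0; all invariant factors of ∂_3 are 1 so no torsion. So H_2 ≅ 0.
rank ∂_3 = 4, rank ∂_4 = 0 ⇒ b_3 = 5 − 4 − 0 = 1. So H_3 ≅ Z.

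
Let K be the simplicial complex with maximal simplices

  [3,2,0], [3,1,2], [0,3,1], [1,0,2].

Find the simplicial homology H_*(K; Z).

H_0 ≅ Z,  H_1 = 0,  H_2 ≅ Z.

Take the total order 0 < 1 < 2 < 3 on the vertex set. Then K (dimension 2) consists of the simplices:

  0-simplices (4): [0], [1], [2], [3]
  1-simplices (6): [0,1], [0,2], [0,3], [1,2], [1,3], [2,3]
  2-simplices (4): [0,1,2], [0,1,3], [0,2,3], [1,2,3]

so the chain groups are C_0 ≅ Z^4, C_1 ≅ Z^6, C_2 ≅ Z^4.

The boundary map ∂_1: C_1 → C_0 maps an edge to its endpoints' difference, ∂[p,q] = q − p.
The resulting 4×6 matrix has rank 3, and its Smith normal form has invariant factors (1,1,1).

The boundary map ∂_2: C_2 → C_1 sends each 2-simplex [p,q,r] to [q,r] − [p,r] + [p,q]. For instance
  ∂[0,1,2] = [1,2] − [0,2] + [0,1],
  ∂[1,2,3] = [2,3] − [1,3] + [1,2].
The 6×4 boundary matrix has rank 3 and Smith normal form diag(1,1,1).

Computing H_k = (kernel of ∂_k) / (image of ∂_{k+1}):

  H_0: rank C_0 − rank ∂_1 = 4 − 3 = 1, and the invariant factors of ∂_1 are all 1, so H_0 ≅ Z.
  H_1: rank ker ∂_1 − rank ∂_2 = (6 − 3) − 3 = 0, and the invariant factors of ∂_2 are all 1, so H_1 ≅ 0.
  H_2: rank ker ∂_2 − rank ∂_3 = (4 − 3) − 0 = 1, and there is no ∂_3, so H_2 ≅ Z.

(K is a triangulation of the 2-sphere S^2.)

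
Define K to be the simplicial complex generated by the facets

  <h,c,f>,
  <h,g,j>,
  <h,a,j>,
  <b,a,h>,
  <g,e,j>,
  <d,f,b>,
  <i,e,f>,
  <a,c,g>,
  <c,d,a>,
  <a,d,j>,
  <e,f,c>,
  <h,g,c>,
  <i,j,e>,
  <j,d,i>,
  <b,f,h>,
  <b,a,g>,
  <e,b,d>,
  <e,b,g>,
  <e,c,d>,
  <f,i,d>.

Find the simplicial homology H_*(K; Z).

H_0 ≅ Z,  H_1 ≅ Z ⊕ Z/2,  H_2 = 0.

Fix the vertex order a < b < c < d < e < f < g < h < i < j and write every simplex with vertices in increasing order. Then dim K = 2 and the simplices of K are:

  0-simplices (10): a, b, c, d, e, f, g, h, i, j
  1-simplices (30): ab, ac, ad, ag, ah, aj, bd, be, bf, bg, bh, cd, ce, cf, cg, ch, de, df, di, dj, ef, eg, ei, ej, fh, fi, gh, gj, hj, ij
  2-simplices (20): abg, abh, acd, acg, adj, ahj, bde, bdf, beg, bfh, cde, cef, cfh, cgh, dfi, dij, efi, egj, eij, ghj

giving chain groups C_0 ≅ Z^10, C_1 ≅ Z^30, C_2 ≅ Z^20.

The boundary map ∂_1: C_1 → C_0 is given by ∂[p,q] = [q] − [p].
The resulting 10×30 matrix has rank 9, and its Smith normal form has invariant factors (1,1,1,1,1,1,1,1,1).

∂_2: C_2 → C_1 sends each 2-simplex [p,q,r] to [q,r] − [p,r] + [p,q]. For instance
  ∂dfi = fi − di + df,
  ∂efi = fi − ei + ef.
This gives a 30×20 integer matrix of rank 20; reducing to Smith normal form yields diagonal entries (1,1,1,1,1,1,1,1,1,1,1,1,1,1,1,1,1,1,1,2).

Now H_k = ker ∂_k / im ∂_{k+1}, so:

  H_0: rank C_0 − rank ∂_1 = 10 − 9 = 1, and the invariant factors of ∂_1 are all 1, so H_0 = Z.
  H_1: rank ker ∂_1 − rank ∂_2 = (30 − 9) − 20 = 1, and ∂_2 has invariant factor 2 > 1, so H_1 = Z ⊕ Z/2.
  H_2: rank ker ∂_2 − rank ∂_3 = (20 − 20) − 0 = 0, and there is no ∂_3, so H_2 = 0.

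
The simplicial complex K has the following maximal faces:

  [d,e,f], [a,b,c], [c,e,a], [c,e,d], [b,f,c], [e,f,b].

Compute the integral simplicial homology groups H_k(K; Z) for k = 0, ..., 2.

Take the total order a < b < c < d < e < f on the vertex set. Then K (dimension 2) consists of the simplices:

  0-simplices (6): a, b, c, d, e, f
  1-simplices (12): ab, ac, ae, bc, be, bf, cd, ce, cf, de, df, ef
  2-simplices (6): abc, ace, bcf, bef, cde, def

giving chain groups C_0 ≅ Z^6, C_1 ≅ Z^12, C_2 ≅ Z^6.

The boundary map ∂_1: C_1 → C_0 maps an edge to its endpoints' difference, ∂[p,q] = q − p. For instance
  ∂ac = c − a.
This gives a 6×12 integer matrix of rank 5; reducing to Smith normal form yields diagonal entries (1,1,1,1,1).

∂_2: C_2 → C_1 sends each 2-simplex [p,q,r] to [q,r] − [p,r] + [p,q]. For instance
  ∂cde = de − ce + cd,
  ∂bef = ef − bf + be.
The 12×6 boundary matrix has rank 6 and Smith normal form diag(1,1,1,1,1,1).

Reading off H_k = ker ∂_k / im ∂_{k+1}:

  H_0: rank C_0 − rank ∂_1 = 6 − 5 = 1, and the invariant factors of ∂_1 are all 1, so H_0 ≅ Z.
  H_1: rank ker ∂_1 − rank ∂_2 = (12 − 5) − 6 = 1, and the invariant factors of ∂_2 are all 1, so H_1 ≅ Z.
  H_2: rank ker ∂_2 − rank ∂_3 = (6 − 6) − 0 = 0, and there is no ∂_3, so H_2 ≅ 0.

H_0 ≅ Z,  H_1 ≅ Z,  H_2 = 0.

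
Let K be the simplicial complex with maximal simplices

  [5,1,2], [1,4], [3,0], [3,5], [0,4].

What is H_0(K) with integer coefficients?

Take the total order 0 < 1 < 2 < 3 < 4 < 5 on the vertex set. Then K (dimension 2) consists of the simplices:

  0-simplices (6): [0], [1], [2], [3], [4], [5]
  1-simplices (7): [0,3], [0,4], [1,2], [1,4], [1,5], [2,5], [3,5]
  2-simplices (1): [1,2,5]

so the chain groups are C_0 ≅ Z^6, C_1 ≅ Z^7, C_2 ≅ Z^1.

∂_1: C_1 → C_0 is given by ∂[p,q] = [q] − [p]. For instance
  ∂[1,4] = [4] − [1].
This gives a 6×7 integer matrix of rank 5; reducing to Smith normal form yields diagonal entries (1,1,1,1,1).

Boundary ∂_2: C_2 → C_1 sends each 2-simplex [p,q,r] to [q,r] − [p,r] + [p,q]. For instance
  ∂[1,2,5] = [2,5] − [1,5] + [1,2].
This gives a 7×1 integer matrix of rank 1; reducing to Smith normal form yields diagonal entries (1).

Now H_k = ker ∂_k / im ∂_{k+1}, so:

  H_0: rank C_0 − rank ∂_1 = 6 − 5 = 1, and the invariant factors of ∂_1 are all 1, so H_0 = Z.

H_0 ≅ Z.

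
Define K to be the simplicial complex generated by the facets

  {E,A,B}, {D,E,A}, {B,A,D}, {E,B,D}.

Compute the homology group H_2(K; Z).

We work with the vertex ordering A < B < D < E. The simplices of K, each written with vertices in increasing order, are:

  0-simplices (4): A, B, D, E
  1-simplices (6): AB, AD, AE, BD, BE, DE
  2-simplices (4): ABD, ABE, ADE, BDE

giving chain groups C_0 ≅ Z^4, C_1 ≅ Z^6, C_2 ≅ Z^4.

The boundary map ∂_1: C_1 → C_0 sends each edge [p,q] (with p < q) to q − p. For instance
  ∂DE = E − D.
This gives a 4×6 integer matrix of rank 3; reducing to Smith normal form yields diagonal entries (1,1,1).

∂_2: C_2 → C_1 sends each 2-simplex [p,q,r] to [q,r] − [p,r] + [p,q]. For instance
  ∂ABE = BE − AE + AB,
  ∂BDE = DE − BE + BD.
As a 6×4 matrix over Z this has rank 3, with invariant factors (1,1,1).

Reading off H_k = ker ∂_k / im ∂_{k+1}:

  H_2: rank ker ∂_2 − rank ∂_3 = (4 − 3) − 0 = 1, and there is no ∂_3, so H_2 ≅ Z.

H_2 = Z.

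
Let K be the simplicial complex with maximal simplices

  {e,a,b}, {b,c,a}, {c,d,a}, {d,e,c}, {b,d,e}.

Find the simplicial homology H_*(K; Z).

K has 5 vertices, 10 edges, 5 triangles.
rank ∂_0 = 0, rank ∂_1 = 4 ⇒ b_0 = 5 − 0 − 4 = 1; all invariant factors of ∂_1 are 1 so no torsion. So H_0 ≅ Z.
rank ∂_1 = 4, rank ∂_2 = 5 ⇒ b_1 = 10 − 4 − 5 = 1; all invariant factors of ∂_2 are 1 so no torsion. So H_1 ≅ Z.
rank ∂_2 = 5, rank ∂_3 = 0 ⇒ b_2 = 5 − 5 − 0 = 0. So H_2 ≅ 0.

H_0 = Z,  H_1 = Z,  H_2 = 0.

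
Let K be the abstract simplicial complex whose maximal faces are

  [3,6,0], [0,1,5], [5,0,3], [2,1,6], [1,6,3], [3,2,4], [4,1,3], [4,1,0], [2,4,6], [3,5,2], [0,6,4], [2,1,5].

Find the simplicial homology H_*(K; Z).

H_0 ≅ Z,  H_1 ≅ Z/2,  H_2 = 0.

Take the total order 0 < 1 < 2 < 3 < 4 < 5 < 6 on the vertex set. Then K (dimension 2) consists of the simplices:

  0-simplices (7): [0], [1], [2], [3], [4], [5], [6]
  1-simplices (18): [0,1], [0,3], [0,4], [0,5], [0,6], [1,2], [1,3], [1,4], [1,5], [1,6], [2,3], [2,4], [2,5], [2,6], [3,4], [3,5], [3,6], [4,6]
  2-simplices (12): [0,1,4], [0,1,5], [0,3,5], [0,3,6], [0,4,6], [1,2,5], [1,2,6], [1,3,4], [1,3,6], [2,3,4], [2,3,5], [2,4,6]

Hence C_0 ≅ Z^7, C_1 ≅ Z^18, C_2 ≅ Z^12.

The boundary map ∂_1: C_1 → C_0 sends each edge [p,q] (with p < q) to q − p.
This gives a 7×18 integer matrix of rank 6; reducing to Smith normal form yields diagonal entries (1,1,1,1,1,1).

The boundary map ∂_2: C_2 → C_1 sends each 2-simplex [p,q,r] to [q,r] − [p,r] + [p,q]. For instance
  ∂[2,4,6] = [4,6] − [2,6] + [2,4],
  ∂[0,4,6] = [4,6] − [0,6] + [0,4].
The 18×12 boundary matrix has rank 12 and Smith normal form diag(1,1,1,1,1,1,1,1,1,1,1,2).

Computing H_k = (kernel of ∂_k) / (image of ∂_{k+1}):

  H_0: rank C_0 − rank ∂_1 = 7 − 6 = 1, and the invariant factors of ∂_1 are all 1, so H_0 ≅ Z.
  H_1: rank ker ∂_1 − rank ∂_2 = (18 − 6) − 12 = 0, and ∂_2 has invariant factor 2 > 1, so H_1 ≅ Z/2.
  H_2: rank ker ∂_2 − rank ∂_3 = (12 − 12) − 0 = 0, and there is no ∂_3, so H_2 ≅ 0.

As a check, the Euler characteristic is 7 − 18 + 12 = 1, which agrees with 1 − 0 + 0 = 1.
(K is a triangulation of the real projective plane RP^2.)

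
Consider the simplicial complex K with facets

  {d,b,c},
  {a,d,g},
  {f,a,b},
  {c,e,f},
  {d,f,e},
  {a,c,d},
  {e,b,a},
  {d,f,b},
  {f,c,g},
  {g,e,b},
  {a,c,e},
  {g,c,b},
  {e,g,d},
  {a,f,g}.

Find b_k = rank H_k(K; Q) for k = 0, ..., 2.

K has 7 vertices, 21 edges, 14 triangles.
rank ∂_0 = 0, rank ∂_1 = 6 ⇒ b_0 = 7 − 0 − 6 = 1; all invariant factors of ∂_1 are 1 so no torsion. So H_0 ≅ Z.
rank ∂_1 = 6, rank ∂_2 = 13 ⇒ b_1 = 21 − 6 − 13 = 2; all invariant factors of ∂_2 are 1 so no torsion. So H_1 ≅ Z^2.
rank ∂_2 = 13, rank ∂_3 = 0 ⇒ b_2 = 14 − 13 − 0 = 1. So H_2 ≅ Z.

b_0 = 1, b_1 = 2, b_2 = 1.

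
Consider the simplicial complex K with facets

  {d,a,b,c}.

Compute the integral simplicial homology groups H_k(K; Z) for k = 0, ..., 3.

Take the total order a < b < c < d on the vertex set. Then K (dimension 3) consists of the simplices:

  0-simplices (4): a, b, c, d
  1-simplices (6): ab, ac, ad, bc, bd, cd
  2-simplices (4): abc, abd, acd, bcd
  3-simplices (1): abcd

so the chain groups are C_0 ≅ Z^4, C_1 ≅ Z^6, C_2 ≅ Z^4, C_3 ≅ Z^1.

Boundary ∂_1: C_1 → C_0 maps an edge to its endpoints' difference, ∂[p,q] = q − p.
This gives a 4×6 integer matrix of rank 3; reducing to Smith normal form yields diagonal entries (1,1,1).

Boundary ∂_2: C_2 → C_1 maps a triangle to the signed sum of its edges. For instance
  ∂bcd = cd − bd + bc,
  ∂abd = bd − ad + ab.
This gives a 6×4 integer matrix of rank 3; reducing to Smith normal form yields diagonal entries (1,1,1).

Boundary ∂_3: C_3 → C_2 sends each 3-simplex σ to the alternating sum Σ_i (−1)^i (σ with its i-th vertex removed). For instance
  ∂abcd = bcd − acd + abd − abc.
The 4×1 boundary matrix has rank 1 and Smith normal form diag(1).

Reading off H_k = ker ∂_k / im ∂_{k+1}:

  H_0: rank C_0 − rank ∂_1 = 4 − 3 = 1, and the invariant factors of ∂_1 are all 1, so H_0 ≅ Z.
  H_1: rank ker ∂_1 − rank ∂_2 = (6 − 3) − 3 = 0, and the invariant factors of ∂_2 are all 1, so H_1 ≅ 0.
  H_2: rank ker ∂_2 − rank ∂_3 = (4 − 3) − 1 = 0, and the invariant factors of ∂_3 are all 1, so H_2 ≅ 0.
  H_3: rank ker ∂_3 − rank ∂_4 = (1 − 1) − 0 = 0, and there is no ∂_4, so H_3 ≅ 0.

(K is a triangulation of the 3-simplex.)

H_0 = Z,  H_1 = 0,  H_2 = 0,  H_3 = 0.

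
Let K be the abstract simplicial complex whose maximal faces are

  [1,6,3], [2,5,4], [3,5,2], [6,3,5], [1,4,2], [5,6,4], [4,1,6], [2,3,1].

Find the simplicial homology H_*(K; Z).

H_0 = Z,  H_1 = 0,  H_2 = Z.

We work with the vertex ordering 1 < 2 < 3 < 4 < 5 < 6. The simplices of K, each written with vertices in increasing order, are:

  0-simplices (6): [1], [2], [3], [4], [5], [6]
  1-simplices (12): [1,2], [1,3], [1,4], [1,6], [2,3], [2,4], [2,5], [3,5], [3,6], [4,5], [4,6], [5,6]
  2-simplices (8): [1,2,3], [1,2,4], [1,3,6], [1,4,6], [2,3,5], [2,4,5], [3,5,6], [4,5,6]

giving chain groups C_0 ≅ Z^6, C_1 ≅ Z^12, C_2 ≅ Z^8.

∂_1: C_1 → C_0 is given by ∂[p,q] = [q] − [p].
The 6×12 boundary matrix has rank 5 and Smith normal form diag(1,1,1,1,1).

The boundary map ∂_2: C_2 → C_1 acts by ∂[p,q,r] = [q,r] − [p,r] + [p,q]. For instance
  ∂[1,3,6] = [3,6] − [1,6] + [1,3],
  ∂[1,4,6] = [4,6] − [1,6] + [1,4].
The resulting 12×8 matrix has rank 7, and its Smith normal form has invariant factors (1,1,1,1,1,1,1).

Reading off H_k = ker ∂_k / im ∂_{k+1}:

  H_0: rank C_0 − rank ∂_1 = 6 − 5 = 1, and the invariant factors of ∂_1 are all 1, so H_0 = Z.
  H_1: rank ker ∂_1 − rank ∂_2 = (12 − 5) − 7 = 0, and the invariant factors of ∂_2 are all 1, so H_1 = 0.
  H_2: rank ker ∂_2 − rank ∂_3 = (8 − 7) − 0 = 1, and there is no ∂_3, so H_2 = Z.

As a check, the Euler characteristic is 6 − 12 + 8 = 2, which agrees with 1 − 0 + 1 = 2.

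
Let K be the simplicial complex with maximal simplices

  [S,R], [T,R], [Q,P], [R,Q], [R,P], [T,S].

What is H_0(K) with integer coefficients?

Take the total order P < Q < R < S < T on the vertex set. Then K (dimension 1) consists of the simplices:

  0-simplices (5): P, Q, R, S, T
  1-simplices (6): PQ, PR, QR, RS, RT, ST

so the chain groups are C_0 ≅ Z^5, C_1 ≅ Z^6.

The boundary map ∂_1: C_1 → C_0 is given by ∂[p,q] = [q] − [p].
As a 5×6 matrix over Z this has rank 4, with invariant factors (1,1,1,1).

Computing H_k = (kernel of ∂_k) / (image of ∂_{k+1}):

  H_0: rank C_0 − rank ∂_1 = 5 − 4 = 1, and the invariant factors of ∂_1 are all 1, so H_0 ≅ Z.

H_0 = Z.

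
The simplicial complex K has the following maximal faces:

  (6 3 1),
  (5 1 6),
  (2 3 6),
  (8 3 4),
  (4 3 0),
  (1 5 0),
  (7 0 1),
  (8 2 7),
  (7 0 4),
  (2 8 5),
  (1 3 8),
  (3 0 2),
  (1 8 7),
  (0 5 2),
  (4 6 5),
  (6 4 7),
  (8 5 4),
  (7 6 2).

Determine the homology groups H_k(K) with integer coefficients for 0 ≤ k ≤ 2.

K has 9 vertices, 27 edges, 18 triangles.
rank ∂_0 = 0, rank ∂_1 = 8 ⇒ b_0 = 9 − 0 − 8 = 1; all invariant factors of ∂_1 are 1 so no torsion. So H_0 = Z.
rank ∂_1 = 8, rank ∂_2 = 17 ⇒ b_1 = 27 − 8 − 17 = 2; all invariant factors of ∂_2 are 1 so no torsion. So H_1 = Z^2.
rank ∂_2 = 17, rank ∂_3 = 0 ⇒ b_2 = 18 − 17 − 0 = 1. So H_2 = Z.

H_0 ≅ Z,  H_1 ≅ Z^2,  H_2 ≅ Z.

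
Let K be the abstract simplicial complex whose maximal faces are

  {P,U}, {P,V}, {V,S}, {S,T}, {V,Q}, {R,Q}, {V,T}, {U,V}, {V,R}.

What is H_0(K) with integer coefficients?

K has 7 vertices, 9 edges.
rank ∂_0 = 0, rank ∂_1 = 6 ⇒ b_0 = 7 − 0 − 6 = 1; all invariant factors of ∂_1 are 1 so no torsion. So H_0 ≅ Z.

H_0 = Z.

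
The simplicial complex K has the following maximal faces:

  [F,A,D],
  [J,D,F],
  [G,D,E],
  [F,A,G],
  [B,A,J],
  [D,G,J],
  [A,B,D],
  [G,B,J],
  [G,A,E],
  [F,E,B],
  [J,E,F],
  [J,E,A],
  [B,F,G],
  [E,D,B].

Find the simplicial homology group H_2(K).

H_2 = Z.

Fix the vertex order A < B < D < E < F < G < J and write every simplex with vertices in increasing order. Then dim K = 2 and the simplices of K are:

  0-simplices (7): A, B, D, E, F, G, J
  1-simplices (21): AB, AD, AE, AF, AG, AJ, BD, BE, BF, BG, BJ, DE, DF, DG, DJ, EF, EG, EJ, FG, FJ, GJ
  2-simplices (14): ABD, ABJ, ADF, AEG, AEJ, AFG, BDE, BEF, BFG, BGJ, DEG, DFJ, DGJ, EFJ

Hence C_0 ≅ Z^7, C_1 ≅ Z^21, C_2 ≅ Z^14.

The boundary map ∂_1: C_1 → C_0 maps an edge to its endpoints' difference, ∂[p,q] = q − p. For instance
  ∂DJ = J − D.
The resulting 7×21 matrix has rank 6, and its Smith normal form has invariant factors (1,1,1,1,1,1).

Boundary ∂_2: C_2 → C_1 acts by ∂[p,q,r] = [q,r] − [p,r] + [p,q]. For instance
  ∂BDE = DE − BE + BD,
  ∂ABJ = BJ − AJ + AB.
This gives a 21×14 integer matrix of rank 13; reducing to Smith normal form yields diagonal entries (1,1,1,1,1,1,1,1,1,1,1,1,1).

From H_k ≅ ker(∂_k) / im(∂_{k+1}) we obtain:

  H_2: rank ker ∂_2 − rank ∂_3 = (14 − 13) − 0 = 1, and there is no ∂_3, so H_2 = Z.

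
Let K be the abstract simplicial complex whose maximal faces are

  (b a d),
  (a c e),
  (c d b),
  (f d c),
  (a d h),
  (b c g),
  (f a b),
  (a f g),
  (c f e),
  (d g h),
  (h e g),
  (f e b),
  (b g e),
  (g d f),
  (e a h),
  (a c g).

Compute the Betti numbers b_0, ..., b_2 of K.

b_0 = 1, b_1 = 2, b_2 = 1.

Order the vertices as a < b < c < d < e < f < g < h. Listing each simplex with vertices in this order, K has dimension 2 with simplices:

  0-simplices (8): a, b, c, d, e, f, g, h
  1-simplices (24): ab, ac, ad, ae, af, ag, ah, bc, bd, be, bf, bg, cd, ce, cf, cg, df, dg, dh, ef, eg, eh, fg, gh
  2-simplices (16): abd, abf, ace, acg, adh, aeh, afg, bcd, bcg, bef, beg, cdf, cef, dfg, dgh, egh

Hence C_0 ≅ Z^8, C_1 ≅ Z^24, C_2 ≅ Z^16.

Boundary ∂_1: C_1 → C_0 maps an edge to its endpoints' difference, ∂[p,q] = q − p.
As a 8×24 matrix over Z this has rank 7, with invariant factors (1,1,1,1,1,1,1).

Boundary ∂_2: C_2 → C_1 acts by ∂[p,q,r] = [q,r] − [p,r] + [p,q]. For instance
  ∂ace = ce − ae + ac,
  ∂acg = cg − ag + ac.
The 24×16 boundary matrix has rank 15 and Smith normal form diag(1,1,1,1,1,1,1,1,1,1,1,1,1,1,1).

Reading off H_k = ker ∂_k / im ∂_{k+1}:

  H_0: rank C_0 − rank ∂_1 = 8 − 7 = 1, and the invariant factors of ∂_1 are all 1, so H_0 = Z.
  H_1: rank ker ∂_1 − rank ∂_2 = (24 − 7) − 15 = 2, and the invariant factors of ∂_2 are all 1, so H_1 = Z^2.
  H_2: rank ker ∂_2 − rank ∂_3 = (16 − 15) − 0 = 1, and there is no ∂_3, so H_2 = Z.

Hence the Betti numbers are b_0 = 1, b_1 = 2, b_2 = 1.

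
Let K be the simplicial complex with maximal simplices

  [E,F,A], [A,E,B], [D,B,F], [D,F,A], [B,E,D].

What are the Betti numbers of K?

b_0 = 1, b_1 = 1, b_2 = 0.

Take the total order A < B < D < E < F on the vertex set. Then K (dimension 2) consists of the simplices:

  0-simplices (5): A, B, D, E, F
  1-simplices (10): AB, AD, AE, AF, BD, BE, BF, DE, DF, EF
  2-simplices (5): ABE, ADF, AEF, BDE, BDF

Hence C_0 ≅ Z^5, C_1 ≅ Z^10, C_2 ≅ Z^5.

∂_1: C_1 → C_0 maps an edge to its endpoints' difference, ∂[p,q] = q − p. For instance
  ∂BF = F − B.
As a 5×10 matrix over Z this has rank 4, with invariant factors (1,1,1,1).

∂_2: C_2 → C_1 acts by ∂[p,q,r] = [q,r] − [p,r] + [p,q]. For instance
  ∂BDE = DE − BE + BD,
  ∂ABE = BE − AE + AB.
As a 10×5 matrix over Z this has rank 5, with invariant factors (1,1,1,1,1).

From H_k ≅ ker(∂_k) / im(∂_{k+1}) we obtain:

  H_0: rank C_0 − rank ∂_1 = 5 − 4 = 1, and the invariant factors of ∂_1 are all 1, so H_0 = Z.
  H_1: rank ker ∂_1 − rank ∂_2 = (10 − 4) − 5 = 1, and the invariant factors of ∂_2 are all 1, so H_1 = Z.
  H_2: rank ker ∂_2 − rank ∂_3 = (5 − 5) − 0 = 0, and there is no ∂_3, so H_2 = 0.

(K is a triangulation of the Möbius band.)

Hence the Betti numbers are b_0 = 1, b_1 = 1, b_2 = 0.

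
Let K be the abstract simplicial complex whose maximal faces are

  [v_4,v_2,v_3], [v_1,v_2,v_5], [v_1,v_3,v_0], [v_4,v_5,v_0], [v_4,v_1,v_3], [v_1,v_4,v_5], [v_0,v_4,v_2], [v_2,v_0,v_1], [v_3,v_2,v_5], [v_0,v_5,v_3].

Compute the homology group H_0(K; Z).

We work with the vertex ordering v_0 < v_1 < v_2 < v_3 < v_4 < v_5. The simplices of K, each written with vertices in increasing order, are:

  0-simplices (6): [v_0], [v_1], [v_2], [v_3], [v_4], [v_5]
  1-simplices (15): (15 of them)
  2-simplices (10): [v_0,v_1,v_2], [v_0,v_1,v_3], [v_0,v_2,v_4], [v_0,v_3,v_5], [v_0,v_4,v_5], [v_1,v_2,v_5], [v_1,v_3,v_4], [v_1,v_4,v_5], [v_2,v_3,v_4], [v_2,v_3,v_5]

so the chain groups are C_0 ≅ Z^6, C_1 ≅ Z^15, C_2 ≅ Z^10.

∂_1: C_1 → C_0 sends each edge [p,q] (with p < q) to q − p.
The resulting 6×15 matrix has rank 5, and its Smith normal form has invariant factors (1,1,1,1,1).

The boundary map ∂_2: C_2 → C_1 sends each 2-simplex [p,q,r] to [q,r] − [p,r] + [p,q]. For instance
  ∂[v_2,v_3,v_5] = [v_3,v_5] − [v_2,v_5] + [v_2,v_3],
  ∂[v_0,v_3,v_5] = [v_3,v_5] − [v_0,v_5] + [v_0,v_3].
The 15×10 boundary matrix has rank 10 and Smith normal form diag(1,1,1,1,1,1,1,1,1,2).

Computing H_k = (kernel of ∂_k) / (image of ∂_{k+1}):

  H_0: rank C_0 − rank ∂_1 = 6 − 5 = 1, and the invariant factors of ∂_1 are all 1, so H_0 ≅ Z.

(K is a triangulation of the real projective plane RP^2.)

H_0 ≅ Z.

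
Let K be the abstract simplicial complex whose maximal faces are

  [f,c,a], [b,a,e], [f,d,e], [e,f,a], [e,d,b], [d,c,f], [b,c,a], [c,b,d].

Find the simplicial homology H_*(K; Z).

H_0 = Z,  H_1 = 0,  H_2 = Z.

We work with the vertex ordering a < b < c < d < e < f. The simplices of K, each written with vertices in increasing order, are:

  0-simplices (6): a, b, c, d, e, f
  1-simplices (12): ab, ac, ae, af, bc, bd, be, cd, cf, de, df, ef
  2-simplices (8): abc, abe, acf, aef, bcd, bde, cdf, def

so the chain groups are C_0 ≅ Z^6, C_1 ≅ Z^12, C_2 ≅ Z^8.

Boundary ∂_1: C_1 → C_0 sends each edge [p,q] (with p < q) to q − p. For instance
  ∂ae = e − a.
The 6×12 boundary matrix has rank 5 and Smith normal form diag(1,1,1,1,1).

Boundary ∂_2: C_2 → C_1 sends each 2-simplex [p,q,r] to [q,r] − [p,r] + [p,q]. For instance
  ∂abc = bc − ac + ab,
  ∂bcd = cd − bd + bc.
This gives a 12×8 integer matrix of rank 7; reducing to Smith normal form yields diagonal entries (1,1,1,1,1,1,1).

Now H_k = ker ∂_k / im ∂_{k+1}, so:

  H_0: rank C_0 − rank ∂_1 = 6 − 5 = 1, and the invariant factors of ∂_1 are all 1, so H_0 ≅ Z.
  H_1: rank ker ∂_1 − rank ∂_2 = (12 − 5) − 7 = 0, and the invariant factors of ∂_2 are all 1, so H_1 ≅ 0.
  H_2: rank ker ∂_2 − rank ∂_3 = (8 − 7) − 0 = 1, and there is no ∂_3, so H_2 ≅ Z.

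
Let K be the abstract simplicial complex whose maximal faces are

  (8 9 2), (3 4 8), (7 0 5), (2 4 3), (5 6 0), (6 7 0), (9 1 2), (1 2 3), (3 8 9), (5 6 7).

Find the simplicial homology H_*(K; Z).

Fix the vertex order 0 < 1 < 2 < 3 < 4 < 5 < 6 < 7 < 8 < 9 and write every simplex with vertices in increasing order. Then dim K = 2 and the simplices of K are:

  0-simplices (10): [0], [1], [2], [3], [4], [5], [6], [7], [8], [9]
  1-simplices (18): [0,5], [0,6], [0,7], [1,2], [1,3], [1,9], [2,3], [2,4], [2,8], [2,9], [3,4], [3,8], [3,9], [4,8], [5,6], [5,7], [6,7], [8,9]
  2-simplices (10): [0,5,6], [0,5,7], [0,6,7], [1,2,3], [1,2,9], [2,3,4], [2,8,9], [3,4,8], [3,8,9], [5,6,7]

so the chain groups are C_0 ≅ Z^10, C_1 ≅ Z^18, C_2 ≅ Z^10.

The boundary map ∂_1: C_1 → C_0 sends each edge [p,q] (with p < q) to q − p. For instance
  ∂[1,9] = [9] − [1].
As a 10×18 matrix over Z this has rank 8, with invariant factors (1,1,1,1,1,1,1,1).

Boundary ∂_2: C_2 → C_1 maps a triangle to the signed sum of its edges. For instance
  ∂[5,6,7] = [6,7] − [5,7] + [5,6],
  ∂[3,8,9] = [8,9] − [3,9] + [3,8].
As a 18×10 matrix over Z this has rank 9, with invariant factors (1,1,1,1,1,1,1,1,1).

Reading off H_k = ker ∂_k / im ∂_{k+1}:

  H_0: rank C_0 − rank ∂_1 = 10 − 8 = 2, and the invariant factors of ∂_1 are all 1, so H_0 = Z^2.
  H_1: rank ker ∂_1 − rank ∂_2 = (18 − 8) − 9 = 1, and the invariant factors of ∂_2 are all 1, so H_1 = Z.
  H_2: rank ker ∂_2 − rank ∂_3 = (10 − 9) − 0 = 1, and there is no ∂_3, so H_2 = Z.

As a check, the Euler characteristic is 10 − 18 + 10 = 2, which agrees with 2 − 1 + 1 = 2.
(K is a triangulation of the disjoint union of the cylinder S^1 x I and the 2-sphere S^2.)

H_0 ≅ Z^2,  H_1 ≅ Z,  H_2 ≅ Z.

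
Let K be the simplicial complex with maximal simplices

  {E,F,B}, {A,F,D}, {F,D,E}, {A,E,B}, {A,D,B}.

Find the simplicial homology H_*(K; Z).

Fix the vertex order A < B < D < E < F and write every simplex with vertices in increasing order. Then dim K = 2 and the simplices of K are:

  0-simplices (5): A, B, D, E, F
  1-simplices (10): AB, AD, AE, AF, BD, BE, BF, DE, DF, EF
  2-simplices (5): ABD, ABE, ADF, BEF, DEF

giving chain groups C_0 ≅ Z^5, C_1 ≅ Z^10, C_2 ≅ Z^5.

The boundary map ∂_1: C_1 → C_0 sends each edge [p,q] (with p < q) to q − p.
This gives a 5×10 integer matrix of rank 4; reducing to Smith normal form yields diagonal entries (1,1,1,1).

Boundary ∂_2: C_2 → C_1 sends each 2-simplex [p,q,r] to [q,r] − [p,r] + [p,q]. For instance
  ∂ABE = BE − AE + AB,
  ∂ABD = BD − AD + AB.
The resulting 10×5 matrix has rank 5, and its Smith normal form has invariant factors (1,1,1,1,1).

Computing H_k = (kernel of ∂_k) / (image of ∂_{k+1}):

  H_0: rank C_0 − rank ∂_1 = 5 − 4 = 1, and the invariant factors of ∂_1 are all 1, so H_0 = Z.
  H_1: rank ker ∂_1 − rank ∂_2 = (10 − 4) − 5 = 1, and the invariant factors of ∂_2 are all 1, so H_1 = Z.
  H_2: rank ker ∂_2 − rank ∂_3 = (5 − 5) − 0 = 0, and there is no ∂_3, so H_2 = 0.

H_0 = Z,  H_1 = Z,  H_2 = 0.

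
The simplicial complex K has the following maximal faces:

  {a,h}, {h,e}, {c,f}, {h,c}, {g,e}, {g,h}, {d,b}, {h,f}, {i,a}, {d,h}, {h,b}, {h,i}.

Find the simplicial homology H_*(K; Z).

H_0 = Z,  H_1 = Z^4.

Fix the vertex order a < b < c < d < e < f < g < h < i and write every simplex with vertices in increasing order. Then dim K = 1 and the simplices of K are:

  0-simplices (9): a, b, c, d, e, f, g, h, i
  1-simplices (12): ah, ai, bd, bh, cf, ch, dh, eg, eh, fh, gh, hi

Hence C_0 ≅ Z^9, C_1 ≅ Z^12.

The boundary map ∂_1: C_1 → C_0 maps an edge to its endpoints' difference, ∂[p,q] = q − p. For instance
  ∂eg = g − e.
As a 9×12 matrix over Z this has rank 8, with invariant factors (1,1,1,1,1,1,1,1).

Reading off H_k = ker ∂_k / im ∂_{k+1}:

  H_0: rank C_0 − rank ∂_1 = 9 − 8 = 1, and the invariant factors of ∂_1 are all 1, so H_0 = Z.
  H_1: rank ker ∂_1 − rank ∂_2 = (12 − 8) − 0 = 4, and there is no ∂_2, so H_1 = Z^4.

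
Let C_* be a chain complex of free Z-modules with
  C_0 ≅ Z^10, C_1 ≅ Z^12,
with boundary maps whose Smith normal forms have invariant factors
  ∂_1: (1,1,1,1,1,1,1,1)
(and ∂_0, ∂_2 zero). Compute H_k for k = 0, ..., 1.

H_0 ≅ Z^2,  H_1 ≅ Z^4.

H_0: b_0 = 10 − 0 − 8 = 2; torsion from ∂_1 factors > 1: none. So H_0 ≅ Z^2.
H_1: b_1 = 12 − 8 − 0 = 4; torsion from ∂_2 factors > 1: none. So H_1 ≅ Z^4.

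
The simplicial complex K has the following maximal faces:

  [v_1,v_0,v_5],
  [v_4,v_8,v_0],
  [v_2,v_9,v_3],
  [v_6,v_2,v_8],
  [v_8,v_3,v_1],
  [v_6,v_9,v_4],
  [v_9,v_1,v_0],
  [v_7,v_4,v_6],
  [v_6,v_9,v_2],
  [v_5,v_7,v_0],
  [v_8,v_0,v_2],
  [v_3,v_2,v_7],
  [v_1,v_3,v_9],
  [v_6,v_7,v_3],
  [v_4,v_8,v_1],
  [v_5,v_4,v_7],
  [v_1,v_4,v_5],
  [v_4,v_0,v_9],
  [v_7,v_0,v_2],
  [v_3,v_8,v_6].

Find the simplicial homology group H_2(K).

Order the vertices as v_0 < v_1 < v_2 < v_3 < v_4 < v_5 < v_6 < v_7 < v_8 < v_9. Listing each simplex with vertices in this order, K has dimension 2 with simplices:

  0-simplices (10): [v_0], [v_1], [v_2], [v_3], [v_4], [v_5], [v_6], [v_7], [v_8], [v_9]
  1-simplices (30): (30 of them)
  2-simplices (20): (20 of them)

Hence C_0 ≅ Z^10, C_1 ≅ Z^30, C_2 ≅ Z^20.

Boundary ∂_1: C_1 → C_0 sends each edge [p,q] (with p < q) to q − p.
The 10×30 boundary matrix has rank 9 and Smith normal form diag(1,1,1,1,1,1,1,1,1).

The boundary map ∂_2: C_2 → C_1 sends each 2-simplex [p,q,r] to [q,r] − [p,r] + [p,q]. For instance
  ∂[v_3,v_6,v_8] = [v_6,v_8] − [v_3,v_8] + [v_3,v_6],
  ∂[v_4,v_5,v_7] = [v_5,v_7] − [v_4,v_7] + [v_4,v_5].
The 30×20 boundary matrix has rank 20 and Smith normal form diag(1,1,1,1,1,1,1,1,1,1,1,1,1,1,1,1,1,1,1,2).

Computing H_k = (kernel of ∂_k) / (image of ∂_{k+1}):

  H_2: rank ker ∂_2 − rank ∂_3 = (20 − 20) − 0 = 0, and there is no ∂_3, so H_2 ≅ 0.

H_2 = 0.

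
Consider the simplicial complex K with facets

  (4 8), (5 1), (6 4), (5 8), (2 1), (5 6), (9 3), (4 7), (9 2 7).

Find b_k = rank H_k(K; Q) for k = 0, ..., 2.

Order the vertices as 1 < 2 < 3 < 4 < 5 < 6 < 7 < 8 < 9. Listing each simplex with vertices in this order, K has dimension 2 with simplices:

  0-simplices (9): [1], [2], [3], [4], [5], [6], [7], [8], [9]
  1-simplices (11): [1,2], [1,5], [2,7], [2,9], [3,9], [4,6], [4,7], [4,8], [5,6], [5,8], [7,9]
  2-simplices (1): [2,7,9]

Hence C_0 ≅ Z^9, C_1 ≅ Z^11, C_2 ≅ Z^1.

The boundary map ∂_1: C_1 → C_0 is given by ∂[p,q] = [q] − [p]. For instance
  ∂[5,6] = [6] − [5].
As a 9×11 matrix over Z this has rank 8, with invariant factors (1,1,1,1,1,1,1,1).

The boundary map ∂_2: C_2 → C_1 maps a triangle to the signed sum of its edges. For instance
  ∂[2,7,9] = [7,9] − [2,9] + [2,7].
This gives a 11×1 integer matrix of rank 1; reducing to Smith normal form yields diagonal entries (1).

From H_k ≅ ker(∂_k) / im(∂_{k+1}) we obtain:

  H_0: rank C_0 − rank ∂_1 = 9 − 8 = 1, and the invariant factors of ∂_1 are all 1, so H_0 ≅ Z.
  H_1: rank ker ∂_1 − rank ∂_2 = (11 − 8) − 1 = 2, and the invariant factors of ∂_2 are all 1, so H_1 ≅ Z^2.
  H_2: rank ker ∂_2 − rank ∂_3 = (1 − 1) − 0 = 0, and there is no ∂_3, so H_2 ≅ 0.

Hence the Betti numbers are b_0 = 1, b_1 = 2, b_2 = 0.

b_0 = 1, b_1 = 2, b_2 = 0.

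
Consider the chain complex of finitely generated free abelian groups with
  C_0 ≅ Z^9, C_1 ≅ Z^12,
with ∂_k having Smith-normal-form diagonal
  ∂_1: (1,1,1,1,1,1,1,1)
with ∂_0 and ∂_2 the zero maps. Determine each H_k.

H_0: b_0 = 9 − 0 − 8 = 1; torsion from ∂_1 factors > 1: none. So H_0 = Z.
H_1: b_1 = 12 − 8 − 0 = 4; torsion from ∂_2 factors > 1: none. So H_1 = Z^4.

H_0 = Z,  H_1 = Z^4.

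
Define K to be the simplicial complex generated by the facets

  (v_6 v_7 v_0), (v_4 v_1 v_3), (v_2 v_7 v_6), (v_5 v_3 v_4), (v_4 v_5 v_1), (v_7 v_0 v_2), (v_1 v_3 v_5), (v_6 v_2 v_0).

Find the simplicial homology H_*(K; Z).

H_0 ≅ Z^2,  H_1 = 0,  H_2 ≅ Z^2.

Take the total order v_0 < v_1 < v_2 < v_3 < v_4 < v_5 < v_6 < v_7 on the vertex set. Then K (dimension 2) consists of the simplices:

  0-simplices (8): [v_0], [v_1], [v_2], [v_3], [v_4], [v_5], [v_6], [v_7]
  1-simplices (12): [v_0,v_2], [v_0,v_6], [v_0,v_7], [v_1,v_3], [v_1,v_4], [v_1,v_5], [v_2,v_6], [v_2,v_7], [v_3,v_4], [v_3,v_5], [v_4,v_5], [v_6,v_7]
  2-simplices (8): [v_0,v_2,v_6], [v_0,v_2,v_7], [v_0,v_6,v_7], [v_1,v_3,v_4], [v_1,v_3,v_5], [v_1,v_4,v_5], [v_2,v_6,v_7], [v_3,v_4,v_5]

so the chain groups are C_0 ≅ Z^8, C_1 ≅ Z^12, C_2 ≅ Z^8.

The boundary map ∂_1: C_1 → C_0 is given by ∂[p,q] = [q] − [p].
This gives a 8×12 integer matrix of rank 6; reducing to Smith normal form yields diagonal entries (1,1,1,1,1,1).

The boundary map ∂_2: C_2 → C_1 acts by ∂[p,q,r] = [q,r] − [p,r] + [p,q]. For instance
  ∂[v_0,v_2,v_6] = [v_2,v_6] − [v_0,v_6] + [v_0,v_2],
  ∂[v_3,v_4,v_5] = [v_4,v_5] − [v_3,v_5] + [v_3,v_4].
As a 12×8 matrix over Z this has rank 6, with invariant factors (1,1,1,1,1,1).

Reading off H_k = ker ∂_k / im ∂_{k+1}:

  H_0: rank C_0 − rank ∂_1 = 8 − 6 = 2, and the invariant factors of ∂_1 are all 1, so H_0 = Z^2.
  H_1: rank ker ∂_1 − rank ∂_2 = (12 − 6) − 6 = 0, and the invariant factors of ∂_2 are all 1, so H_1 = 0.
  H_2: rank ker ∂_2 − rank ∂_3 = (8 − 6) − 0 = 2, and there is no ∂_3, so H_2 = Z^2.

As a check, the Euler characteristic is 8 − 12 + 8 = 4, which agrees with 2 − 0 + 2 = 4.
(K is a triangulation of the disjoint union of the 2-sphere S^2 and the 2-sphere S^2.)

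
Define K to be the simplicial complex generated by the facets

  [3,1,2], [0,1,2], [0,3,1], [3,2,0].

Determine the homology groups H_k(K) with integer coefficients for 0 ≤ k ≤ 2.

Order the vertices as 0 < 1 < 2 < 3. Listing each simplex with vertices in this order, K has dimension 2 with simplices:

  0-simplices (4): [0], [1], [2], [3]
  1-simplices (6): [0,1], [0,2], [0,3], [1,2], [1,3], [2,3]
  2-simplices (4): [0,1,2], [0,1,3], [0,2,3], [1,2,3]

giving chain groups C_0 ≅ Z^4, C_1 ≅ Z^6, C_2 ≅ Z^4.

∂_1: C_1 → C_0 maps an edge to its endpoints' difference, ∂[p,q] = q − p.
The resulting 4×6 matrix has rank 3, and its Smith normal form has invariant factors (1,1,1).

∂_2: C_2 → C_1 acts by ∂[p,q,r] = [q,r] − [p,r] + [p,q]. For instance
  ∂[0,2,3] = [2,3] − [0,3] + [0,2],
  ∂[0,1,2] = [1,2] − [0,2] + [0,1].
The 6×4 boundary matrix has rank 3 and Smith normal form diag(1,1,1).

Computing H_k = (kernel of ∂_k) / (image of ∂_{k+1}):

  H_0: rank C_0 − rank ∂_1 = 4 − 3 = 1, and the invariant factors of ∂_1 are all 1, so H_0 ≅ Z.
  H_1: rank ker ∂_1 − rank ∂_2 = (6 − 3) − 3 = 0, and the invariant factors of ∂_2 are all 1, so H_1 ≅ 0.
  H_2: rank ker ∂_2 − rank ∂_3 = (4 − 3) − 0 = 1, and there is no ∂_3, so H_2 ≅ Z.

H_0 = Z,  H_1 = 0,  H_2 = Z.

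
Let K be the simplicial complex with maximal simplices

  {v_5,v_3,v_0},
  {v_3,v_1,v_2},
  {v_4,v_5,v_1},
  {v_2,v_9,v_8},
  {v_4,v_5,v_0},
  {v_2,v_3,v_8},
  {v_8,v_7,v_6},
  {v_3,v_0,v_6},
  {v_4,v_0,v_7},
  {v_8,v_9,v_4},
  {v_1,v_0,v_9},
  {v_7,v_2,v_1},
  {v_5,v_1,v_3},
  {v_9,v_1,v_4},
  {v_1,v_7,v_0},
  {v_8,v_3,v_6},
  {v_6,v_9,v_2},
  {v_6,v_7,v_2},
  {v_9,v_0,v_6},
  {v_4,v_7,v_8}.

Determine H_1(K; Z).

Fix the vertex order v_0 < v_1 < v_2 < v_3 < v_4 < v_5 < v_6 < v_7 < v_8 < v_9 and write every simplex with vertices in increasing order. Then dim K = 2 and the simplices of K are:

  0-simplices (10): [v_0], [v_1], [v_2], [v_3], [v_4], [v_5], [v_6], [v_7], [v_8], [v_9]
  1-simplices (30): (30 of them)
  2-simplices (20): (20 of them)

Hence C_0 ≅ Z^10, C_1 ≅ Z^30, C_2 ≅ Z^20.

Boundary ∂_1: C_1 → C_0 maps an edge to its endpoints' difference, ∂[p,q] = q − p. For instance
  ∂[v_2,v_6] = [v_6] − [v_2].
As a 10×30 matrix over Z this has rank 9, with invariant factors (1,1,1,1,1,1,1,1,1).

The boundary map ∂_2: C_2 → C_1 maps a triangle to the signed sum of its edges. For instance
  ∂[v_0,v_1,v_7] = [v_1,v_7] − [v_0,v_7] + [v_0,v_1],
  ∂[v_0,v_4,v_5] = [v_4,v_5] − [v_0,v_5] + [v_0,v_4].
This gives a 30×20 integer matrix of rank 20; reducing to Smith normal form yields diagonal entries (1,1,1,1,1,1,1,1,1,1,1,1,1,1,1,1,1,1,1,2).

From H_k ≅ ker(∂_k) / im(∂_{k+1}) we obtain:

  H_1: rank ker ∂_1 − rank ∂_2 = (30 − 9) − 20 = 1, and ∂_2 has invariant factor 2 > 1, so H_1 ≅ Z × Z/2.

H_1 ≅ Z × Z/2.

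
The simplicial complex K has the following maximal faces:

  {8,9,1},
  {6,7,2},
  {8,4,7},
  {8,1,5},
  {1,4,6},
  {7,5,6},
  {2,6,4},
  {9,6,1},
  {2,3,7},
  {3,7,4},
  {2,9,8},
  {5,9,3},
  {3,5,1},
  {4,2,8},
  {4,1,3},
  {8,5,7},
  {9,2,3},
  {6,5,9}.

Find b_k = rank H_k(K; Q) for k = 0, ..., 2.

b_0 = 1, b_1 = 1, b_2 = 0.

Fix the vertex order 1 < 2 < 3 < 4 < 5 < 6 < 7 < 8 < 9 and write every simplex with vertices in increasing order. Then dim K = 2 and the simplices of K are:

  0-simplices (9): [1], [2], [3], [4], [5], [6], [7], [8], [9]
  1-simplices (27): (27 of them)
  2-simplices (18): [1,3,4], [1,3,5], [1,4,6], [1,5,8], [1,6,9], [1,8,9], [2,3,7], [2,3,9], [2,4,6], [2,4,8], [2,6,7], [2,8,9], [3,4,7], [3,5,9], [4,7,8], [5,6,7], [5,6,9], [5,7,8]

giving chain groups C_0 ≅ Z^9, C_1 ≅ Z^27, C_2 ≅ Z^18.

The boundary map ∂_1: C_1 → C_0 is given by ∂[p,q] = [q] − [p].
This gives a 9×27 integer matrix of rank 8; reducing to Smith normal form yields diagonal entries (1,1,1,1,1,1,1,1).

Boundary ∂_2: C_2 → C_1 acts by ∂[p,q,r] = [q,r] − [p,r] + [p,q]. For instance
  ∂[1,4,6] = [4,6] − [1,6] + [1,4],
  ∂[1,3,4] = [3,4] − [1,4] + [1,3].
As a 27×18 matrix over Z this has rank 18, with invariant factors (1,1,1,1,1,1,1,1,1,1,1,1,1,1,1,1,1,2).

Reading off H_k = ker ∂_k / im ∂_{k+1}:

  H_0: rank C_0 − rank ∂_1 = 9 − 8 = 1, and the invariant factors of ∂_1 are all 1, so H_0 = Z.
  H_1: rank ker ∂_1 − rank ∂_2 = (27 − 8) − 18 = 1, and ∂_2 has invariant factor 2 > 1, so H_1 = Z ⊕ Z/2.
  H_2: rank ker ∂_2 − rank ∂_3 = (18 − 18) − 0 = 0, and there is no ∂_3, so H_2 = 0.

As a check, the Euler characteristic is 9 − 27 + 18 = 0, which agrees with 1 − 1 + 0 = 0.

Hence the Betti numbers are b_0 = 1, b_1 = 1, b_2 = 0.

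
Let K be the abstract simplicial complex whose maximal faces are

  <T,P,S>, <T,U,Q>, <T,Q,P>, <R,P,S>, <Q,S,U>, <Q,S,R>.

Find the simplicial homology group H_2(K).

Take the total order P < Q < R < S < T < U on the vertex set. Then K (dimension 2) consists of the simplices:

  0-simplices (6): P, Q, R, S, T, U
  1-simplices (12): PQ, PR, PS, PT, QR, QS, QT, QU, RS, ST, SU, TU
  2-simplices (6): PQT, PRS, PST, QRS, QSU, QTU

Hence C_0 ≅ Z^6, C_1 ≅ Z^12, C_2 ≅ Z^6.

∂_1: C_1 → C_0 is given by ∂[p,q] = [q] − [p]. For instance
  ∂QU = U − Q.
As a 6×12 matrix over Z this has rank 5, with invariant factors (1,1,1,1,1).

∂_2: C_2 → C_1 acts by ∂[p,q,r] = [q,r] − [p,r] + [p,q]. For instance
  ∂QSU = SU − QU + QS,
  ∂PST = ST − PT + PS.
As a 12×6 matrix over Z this has rank 6, with invariant factors (1,1,1,1,1,1).

Computing H_k = (kernel of ∂_k) / (image of ∂_{k+1}):

  H_2: rank ker ∂_2 − rank ∂_3 = (6 − 6) − 0 = 0, and there is no ∂_3, so H_2 = 0.

H_2 ≅ 0.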